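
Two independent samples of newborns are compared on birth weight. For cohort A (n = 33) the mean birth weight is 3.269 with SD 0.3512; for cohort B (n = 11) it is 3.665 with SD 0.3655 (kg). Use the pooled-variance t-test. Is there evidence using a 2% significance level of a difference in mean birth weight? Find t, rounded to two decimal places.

Let group 1 = cohort A, group 2 = cohort B. H0: μ_1 = μ_2; H1: μ_1 ≠ μ_2 (two-sample pooled-variance t-test, two-sided).
s_p² = [(33−1)·0.3512² + (11−1)·0.3655²]/(33+11−2) = 0.125782
t = (3.269 − 3.665)/√[0.125782·(1/33 + 1/11)] = -3.21
df = n₁ + n₂ − 2 = 42
Two-sided p-value ≈ 0.0026
Since p ≈ 0.0026 < α = 0.02, reject H0; the evidence is statistically significant.

-3.21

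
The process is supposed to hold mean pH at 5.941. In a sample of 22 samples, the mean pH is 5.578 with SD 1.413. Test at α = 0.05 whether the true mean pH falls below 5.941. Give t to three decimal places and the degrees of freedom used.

t = -1.205, df = 21

H0: μ = 5.941; H1: μ < 5.941 (one-sample t-test, left-tailed).
t = (x̄ − μ₀)/(s/√n) = (5.578 − 5.941)/(1.413/√22) = -1.205
df = n − 1 = 21
p-value = P(T ≤ -1.205) ≈ 0.121
Since p ≈ 0.121 > α = 0.05, fail to reject H0; the data do not provide sufficient evidence against H0.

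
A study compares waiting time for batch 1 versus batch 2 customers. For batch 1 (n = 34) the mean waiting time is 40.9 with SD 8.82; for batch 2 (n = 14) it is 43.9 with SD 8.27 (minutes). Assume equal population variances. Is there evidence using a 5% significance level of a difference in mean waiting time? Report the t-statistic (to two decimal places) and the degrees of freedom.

t = -1.09, df = 46

Let group 1 = batch 1, group 2 = batch 2. H0: μ_1 = μ_2; H1: μ_1 ≠ μ_2 (two-sample pooled-variance t-test, two-sided).
s_p² = [(34−1)·8.82² + (14−1)·8.27²]/(34+14−2) = 75.136
t = (40.9 − 43.9)/√[75.136·(1/34 + 1/14)] = -1.09
df = n₁ + n₂ − 2 = 46
Two-sided p-value ≈ 0.281
Since p ≈ 0.281 > α = 0.05, fail to reject H0; the evidence is not statistically significant.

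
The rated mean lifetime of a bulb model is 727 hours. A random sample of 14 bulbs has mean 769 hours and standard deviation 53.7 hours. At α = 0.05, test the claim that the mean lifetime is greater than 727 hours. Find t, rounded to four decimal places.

2.9264

H0: μ = 727; H1: μ > 727 (one-sample t-test, right-tailed).
t = (x̄ − μ₀)/(s/√n) = (769 − 727)/(53.7/√14) = 2.9264
df = n − 1 = 13
p-value = P(T ≥ 2.9264) ≈ 0.0059
Since p ≈ 0.0059 < α = 0.05, reject H0; the data support H1.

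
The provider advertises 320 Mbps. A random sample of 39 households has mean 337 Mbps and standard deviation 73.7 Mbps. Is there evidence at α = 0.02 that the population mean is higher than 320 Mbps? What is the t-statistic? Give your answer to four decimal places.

1.4405

H0: μ = 320; H1: μ > 320 (one-sample t-test, right-tailed).
t = (x̄ − μ₀)/(s/√n) = (337 − 320)/(73.7/√39) = 1.4405
df = n − 1 = 38
p-value = P(T ≥ 1.4405) ≈ 0.079
Since p ≈ 0.079 > α = 0.02, fail to reject H0; the data do not provide sufficient evidence against H0.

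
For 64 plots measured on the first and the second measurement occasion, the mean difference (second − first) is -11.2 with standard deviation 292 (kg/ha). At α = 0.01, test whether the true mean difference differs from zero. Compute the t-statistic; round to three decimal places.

H0: μ_d = 0; H1: μ_d ≠ 0 (paired t-test on the differences, two-sided).
t = d̄/(s_d/√n) = -11.2/(292/√64) = -0.307
df = n − 1 = 63
Two-sided p-value ≈ 0.760
Since p ≈ 0.760 > α = 0.01, fail to reject H0; the evidence is not statistically significant.

-0.307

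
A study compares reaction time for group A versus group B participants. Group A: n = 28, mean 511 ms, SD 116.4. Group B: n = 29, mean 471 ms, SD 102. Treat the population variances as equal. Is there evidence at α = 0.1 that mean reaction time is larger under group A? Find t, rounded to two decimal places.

Let group 1 = group A, group 2 = group B. H0: μ_1 = μ_2; H1: μ_1 > μ_2 (two-sample pooled-variance t-test, right-tailed).
s_p² = [(28−1)·116.4² + (29−1)·102²]/(28+29−2) = 11947.9
t = (511 − 471)/√[11947.9·(1/28 + 1/29)] = 1.38
df = n₁ + n₂ − 2 = 55
p-value = P(T ≥ 1.38) ≈ 0.086
Since p ≈ 0.086 < α = 0.1, reject H0; the evidence is statistically significant.

1.38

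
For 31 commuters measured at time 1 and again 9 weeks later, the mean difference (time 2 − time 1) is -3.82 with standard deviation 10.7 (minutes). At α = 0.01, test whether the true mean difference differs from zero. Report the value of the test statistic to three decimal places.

-1.988

H0: μ_d = 0; H1: μ_d ≠ 0 (paired t-test on the differences, two-sided).
t = d̄/(s_d/√n) = -3.82/(10.7/√31) = -1.988
df = n − 1 = 30
Two-sided p-value ≈ 0.056
Since p ≈ 0.056 > α = 0.01, fail to reject H0; the data do not provide sufficient evidence against H0.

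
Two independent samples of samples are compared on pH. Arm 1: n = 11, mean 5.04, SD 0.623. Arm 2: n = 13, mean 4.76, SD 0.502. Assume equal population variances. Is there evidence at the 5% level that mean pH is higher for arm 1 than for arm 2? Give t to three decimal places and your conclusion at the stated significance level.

t = 1.220; fail to reject H0

Let group 1 = arm 1, group 2 = arm 2. H0: μ_1 = μ_2; H1: μ_1 > μ_2 (two-sample pooled-variance t-test, right-tailed).
s_p² = [(11−1)·0.623² + (13−1)·0.502²]/(11+13−2) = 0.313879
t = (5.04 − 4.76)/√[0.313879·(1/11 + 1/13)] = 1.220
df = n₁ + n₂ − 2 = 22
p-value = P(T ≥ 1.220) ≈ 0.118
Since p ≈ 0.118 > α = 0.05, fail to reject H0; the evidence is not statistically significant.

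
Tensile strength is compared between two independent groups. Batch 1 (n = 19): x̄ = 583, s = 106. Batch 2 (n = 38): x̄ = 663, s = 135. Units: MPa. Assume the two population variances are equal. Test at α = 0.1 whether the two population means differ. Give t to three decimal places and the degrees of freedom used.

t = -2.255, df = 55

Let group 1 = batch 1, group 2 = batch 2. H0: μ_1 = μ_2; H1: μ_1 ≠ μ_2 (two-sample pooled-variance t-test, two-sided).
s_p² = [(19−1)·106² + (38−1)·135²]/(19+38−2) = 15937.7
t = (583 − 663)/√[15937.7·(1/19 + 1/38)] = -2.255
df = n₁ + n₂ − 2 = 55
Two-sided p-value ≈ 0.0281
Since p ≈ 0.0281 < α = 0.1, reject H0; the data support H1.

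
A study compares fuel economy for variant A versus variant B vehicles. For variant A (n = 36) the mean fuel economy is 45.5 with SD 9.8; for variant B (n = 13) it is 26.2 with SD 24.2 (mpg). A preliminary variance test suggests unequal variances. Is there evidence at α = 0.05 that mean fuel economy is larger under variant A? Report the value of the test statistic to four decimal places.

2.7940

Let group 1 = variant A, group 2 = variant B. H0: μ_1 = μ_2; H1: μ_1 > μ_2 (Welch's two-sample t-test, right-tailed).
t = (x̄_1 − x̄_2)/√(s_1²/n_1 + s_2²/n_2) = (45.5 − 26.2)/√(9.8²/36 + 24.2²/13) = 2.7940
Welch–Satterthwaite df ≈ 13.45
p-value = P(T ≥ 2.7940) ≈ 0.0074
Since p ≈ 0.0074 < α = 0.05, reject H0; the evidence is statistically significant.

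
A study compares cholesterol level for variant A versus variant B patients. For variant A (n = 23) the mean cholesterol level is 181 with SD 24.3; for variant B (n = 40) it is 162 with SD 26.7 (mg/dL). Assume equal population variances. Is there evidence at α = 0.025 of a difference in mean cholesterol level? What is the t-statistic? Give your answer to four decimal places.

2.8077

Let group 1 = variant A, group 2 = variant B. H0: μ_1 = μ_2; H1: μ_1 ≠ μ_2 (two-sample pooled-variance t-test, two-sided).
s_p² = [(23−1)·24.3² + (40−1)·26.7²]/(23+40−2) = 668.746
t = (181 − 162)/√[668.746·(1/23 + 1/40)] = 2.8077
df = n₁ + n₂ − 2 = 61
Two-sided p-value ≈ 0.007
Since p ≈ 0.007 < α = 0.025, reject H0; the evidence is statistically significant.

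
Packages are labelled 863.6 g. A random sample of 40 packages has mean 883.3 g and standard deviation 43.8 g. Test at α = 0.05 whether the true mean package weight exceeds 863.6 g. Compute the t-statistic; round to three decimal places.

H0: μ = 863.6; H1: μ > 863.6 (one-sample t-test, right-tailed).
t = (x̄ − μ₀)/(s/√n) = (883.3 − 863.6)/(43.8/√40) = 2.845
df = n − 1 = 39
p-value = P(T ≥ 2.845) ≈ 0.0035
Since p ≈ 0.0035 < α = 0.05, reject H0; the data support H1.

2.845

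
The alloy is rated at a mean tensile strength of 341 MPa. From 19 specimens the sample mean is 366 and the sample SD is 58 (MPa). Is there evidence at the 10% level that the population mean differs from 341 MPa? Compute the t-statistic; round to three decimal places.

1.879

H0: μ = 341; H1: μ ≠ 341 (one-sample t-test, two-sided).
t = (x̄ − μ₀)/(s/√n) = (366 − 341)/(58/√19) = 1.879
df = n − 1 = 18
Two-sided p-value ≈ 0.077
Since p ≈ 0.077 < α = 0.1, reject H0; the data support H1.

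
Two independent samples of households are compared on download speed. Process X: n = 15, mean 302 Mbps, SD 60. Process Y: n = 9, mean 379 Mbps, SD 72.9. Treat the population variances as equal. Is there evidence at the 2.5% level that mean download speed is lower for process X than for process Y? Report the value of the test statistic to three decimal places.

-2.810

Let group 1 = process X, group 2 = process Y. H0: μ_1 = μ_2; H1: μ_1 < μ_2 (two-sample pooled-variance t-test, left-tailed).
s_p² = [(15−1)·60² + (9−1)·72.9²]/(15+9−2) = 4223.42
t = (302 − 379)/√[4223.42·(1/15 + 1/9)] = -2.810
df = n₁ + n₂ − 2 = 22
p-value = P(T ≤ -2.810) ≈ 0.0051
Since p ≈ 0.0051 < α = 0.025, reject H0; the data support H1.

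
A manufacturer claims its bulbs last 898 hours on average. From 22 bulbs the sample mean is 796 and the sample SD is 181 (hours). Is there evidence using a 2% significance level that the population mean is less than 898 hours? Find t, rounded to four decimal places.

H0: μ = 898; H1: μ < 898 (one-sample t-test, left-tailed).
t = (x̄ − μ₀)/(s/√n) = (796 − 898)/(181/√22) = -2.6432
df = n − 1 = 21
p-value = P(T ≤ -2.6432) ≈ 0.0076
Since p ≈ 0.0076 < α = 0.02, reject H0; the data support H1.

-2.6432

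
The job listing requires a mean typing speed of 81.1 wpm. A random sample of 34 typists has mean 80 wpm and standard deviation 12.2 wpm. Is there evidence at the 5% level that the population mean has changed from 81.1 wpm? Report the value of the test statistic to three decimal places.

-0.526

H0: μ = 81.1; H1: μ ≠ 81.1 (one-sample t-test, two-sided).
t = (x̄ − μ₀)/(s/√n) = (80 − 81.1)/(12.2/√34) = -0.526
df = n − 1 = 33
Two-sided p-value ≈ 0.603
Since p ≈ 0.603 > α = 0.05, fail to reject H0; the data do not provide sufficient evidence against H0.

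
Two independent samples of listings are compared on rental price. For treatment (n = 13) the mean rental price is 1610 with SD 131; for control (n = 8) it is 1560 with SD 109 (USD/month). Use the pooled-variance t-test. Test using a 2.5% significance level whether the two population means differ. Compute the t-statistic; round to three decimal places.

Let group 1 = treatment, group 2 = control. H0: μ_1 = μ_2; H1: μ_1 ≠ μ_2 (two-sample pooled-variance t-test, two-sided).
s_p² = [(13−1)·131² + (8−1)·109²]/(13+8−2) = 15215.7
t = (1610 − 1560)/√[15215.7·(1/13 + 1/8)] = 0.902
df = n₁ + n₂ − 2 = 19
Two-sided p-value ≈ 0.3783
Since p ≈ 0.3783 > α = 0.025, fail to reject H0; the data do not provide sufficient evidence against H0.

0.902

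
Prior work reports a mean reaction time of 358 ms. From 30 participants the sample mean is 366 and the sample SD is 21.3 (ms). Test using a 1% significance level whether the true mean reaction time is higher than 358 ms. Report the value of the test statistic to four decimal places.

H0: μ = 358; H1: μ > 358 (one-sample t-test, right-tailed).
t = (x̄ − μ₀)/(s/√n) = (366 − 358)/(21.3/√30) = 2.0572
df = n − 1 = 29
p-value = P(T ≥ 2.0572) ≈ 0.0244
Since p ≈ 0.0244 > α = 0.01, fail to reject H0; the data do not provide sufficient evidence against H0.

2.0572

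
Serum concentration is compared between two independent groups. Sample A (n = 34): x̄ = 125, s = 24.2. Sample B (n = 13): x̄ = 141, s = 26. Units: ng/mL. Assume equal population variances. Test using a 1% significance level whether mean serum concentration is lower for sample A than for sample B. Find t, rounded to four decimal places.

Let group 1 = sample A, group 2 = sample B. H0: μ_1 = μ_2; H1: μ_1 < μ_2 (two-sample pooled-variance t-test, left-tailed).
s_p² = [(34−1)·24.2² + (13−1)·26²]/(34+13−2) = 609.736
t = (125 − 141)/√[609.736·(1/34 + 1/13)] = -1.9871
df = n₁ + n₂ − 2 = 45
p-value = P(T ≤ -1.9871) ≈ 0.0265
Since p ≈ 0.0265 > α = 0.01, fail to reject H0; the data do not provide sufficient evidence against H0.

-1.9871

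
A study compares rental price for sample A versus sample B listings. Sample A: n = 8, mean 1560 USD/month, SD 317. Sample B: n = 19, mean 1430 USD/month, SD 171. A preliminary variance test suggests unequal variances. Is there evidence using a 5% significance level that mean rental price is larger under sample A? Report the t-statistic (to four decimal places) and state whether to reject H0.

Let group 1 = sample A, group 2 = sample B. H0: μ_1 = μ_2; H1: μ_1 > μ_2 (Welch's two-sample t-test, right-tailed).
t = (x̄_1 − x̄_2)/√(s_1²/n_1 + s_2²/n_2) = (1560 − 1430)/√(317²/8 + 171²/19) = 1.0948
Welch–Satterthwaite df ≈ 8.77
p-value = P(T ≥ 1.0948) ≈ 0.151
Since p ≈ 0.151 > α = 0.05, fail to reject H0; the data do not provide sufficient evidence against H0.

t = 1.0948; fail to reject H0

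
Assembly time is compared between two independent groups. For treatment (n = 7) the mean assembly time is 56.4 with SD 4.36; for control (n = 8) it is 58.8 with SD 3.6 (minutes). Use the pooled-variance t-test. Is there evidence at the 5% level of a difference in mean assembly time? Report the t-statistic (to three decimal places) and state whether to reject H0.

Let group 1 = treatment, group 2 = control. H0: μ_1 = μ_2; H1: μ_1 ≠ μ_2 (two-sample pooled-variance t-test, two-sided).
s_p² = [(7−1)·4.36² + (8−1)·3.6²]/(7+8−2) = 15.7521
t = (56.4 − 58.8)/√[15.7521·(1/7 + 1/8)] = -1.168
df = n₁ + n₂ − 2 = 13
Two-sided p-value ≈ 0.264
Since p ≈ 0.264 > α = 0.05, fail to reject H0; the data do not provide sufficient evidence against H0.

t = -1.168; fail to reject H0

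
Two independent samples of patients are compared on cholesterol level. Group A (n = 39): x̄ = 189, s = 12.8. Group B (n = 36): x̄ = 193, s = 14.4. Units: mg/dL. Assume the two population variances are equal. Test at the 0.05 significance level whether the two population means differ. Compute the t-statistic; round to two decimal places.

-1.27

Let group 1 = group A, group 2 = group B. H0: μ_1 = μ_2; H1: μ_1 ≠ μ_2 (two-sample pooled-variance t-test, two-sided).
s_p² = [(39−1)·12.8² + (36−1)·14.4²]/(39+36−2) = 184.706
t = (189 − 193)/√[184.706·(1/39 + 1/36)] = -1.27
df = n₁ + n₂ − 2 = 73
Two-sided p-value ≈ 0.207
Since p ≈ 0.207 > α = 0.05, fail to reject H0; the evidence is not statistically significant.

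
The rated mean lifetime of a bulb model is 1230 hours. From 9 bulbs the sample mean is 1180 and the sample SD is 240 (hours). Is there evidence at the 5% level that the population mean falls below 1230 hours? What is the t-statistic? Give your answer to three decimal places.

H0: μ = 1230; H1: μ < 1230 (one-sample t-test, left-tailed).
t = (x̄ − μ₀)/(s/√n) = (1180 − 1230)/(240/√9) = -0.625
df = n − 1 = 8
p-value = P(T ≤ -0.625) ≈ 0.275
Since p ≈ 0.275 > α = 0.05, fail to reject H0; the data do not provide sufficient evidence against H0.

-0.625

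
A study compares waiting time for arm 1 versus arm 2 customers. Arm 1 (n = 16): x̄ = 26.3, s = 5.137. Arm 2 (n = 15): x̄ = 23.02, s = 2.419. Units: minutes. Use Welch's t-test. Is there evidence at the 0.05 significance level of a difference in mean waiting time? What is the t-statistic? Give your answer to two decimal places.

Let group 1 = arm 1, group 2 = arm 2. H0: μ_1 = μ_2; H1: μ_1 ≠ μ_2 (Welch's two-sample t-test, two-sided).
t = (x̄_1 − x̄_2)/√(s_1²/n_1 + s_2²/n_2) = (26.3 − 23.02)/√(5.137²/16 + 2.419²/15) = 2.30
Welch–Satterthwaite df ≈ 21.64
Two-sided p-value ≈ 0.032
Since p ≈ 0.032 < α = 0.05, reject H0; the data support H1.

2.30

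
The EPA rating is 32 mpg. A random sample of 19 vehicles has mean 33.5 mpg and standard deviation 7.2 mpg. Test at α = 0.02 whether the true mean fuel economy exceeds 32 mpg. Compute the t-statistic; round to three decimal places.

H0: μ = 32; H1: μ > 32 (one-sample t-test, right-tailed).
t = (x̄ − μ₀)/(s/√n) = (33.5 − 32)/(7.2/√19) = 0.908
df = n − 1 = 18
p-value = P(T ≥ 0.908) ≈ 0.1879
Since p ≈ 0.1879 > α = 0.02, fail to reject H0; the data do not provide sufficient evidence against H0.

0.908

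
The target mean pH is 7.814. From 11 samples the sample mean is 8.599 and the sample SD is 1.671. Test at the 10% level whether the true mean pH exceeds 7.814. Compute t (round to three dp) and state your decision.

t = 1.558; reject H0

H0: μ = 7.814; H1: μ > 7.814 (one-sample t-test, right-tailed).
t = (x̄ − μ₀)/(s/√n) = (8.599 − 7.814)/(1.671/√11) = 1.558
df = n − 1 = 10
p-value = P(T ≥ 1.558) ≈ 0.0751
Since p ≈ 0.0751 < α = 0.1, reject H0; the evidence is statistically significant.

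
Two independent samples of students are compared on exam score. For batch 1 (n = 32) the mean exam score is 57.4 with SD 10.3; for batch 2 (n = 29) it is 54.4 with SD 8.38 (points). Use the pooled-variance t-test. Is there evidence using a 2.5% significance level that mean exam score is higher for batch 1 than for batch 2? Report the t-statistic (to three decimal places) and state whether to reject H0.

t = 1.240; fail to reject H0

Let group 1 = batch 1, group 2 = batch 2. H0: μ_1 = μ_2; H1: μ_1 > μ_2 (two-sample pooled-variance t-test, right-tailed).
s_p² = [(32−1)·10.3² + (29−1)·8.38²]/(32+29−2) = 89.069
t = (57.4 − 54.4)/√[89.069·(1/32 + 1/29)] = 1.240
df = n₁ + n₂ − 2 = 59
p-value = P(T ≥ 1.240) ≈ 0.110
Since p ≈ 0.110 > α = 0.025, fail to reject H0; the evidence is not statistically significant.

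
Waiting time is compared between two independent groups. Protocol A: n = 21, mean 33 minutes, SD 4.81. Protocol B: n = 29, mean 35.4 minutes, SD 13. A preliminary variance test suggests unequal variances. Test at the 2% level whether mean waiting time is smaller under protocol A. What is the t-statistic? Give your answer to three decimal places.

-0.912

Let group 1 = protocol A, group 2 = protocol B. H0: μ_1 = μ_2; H1: μ_1 < μ_2 (Welch's two-sample t-test, left-tailed).
t = (x̄_1 − x̄_2)/√(s_1²/n_1 + s_2²/n_2) = (33 − 35.4)/√(4.81²/21 + 13²/29) = -0.912
Welch–Satterthwaite df ≈ 37.70
p-value = P(T ≤ -0.912) ≈ 0.1839
Since p ≈ 0.1839 > α = 0.02, fail to reject H0; the data do not provide sufficient evidence against H0.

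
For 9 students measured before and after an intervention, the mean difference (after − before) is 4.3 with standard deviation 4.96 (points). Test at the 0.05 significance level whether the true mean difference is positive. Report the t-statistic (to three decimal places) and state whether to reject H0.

H0: μ_d = 0; H1: μ_d > 0 (paired t-test on the differences, right-tailed).
t = d̄/(s_d/√n) = 4.3/(4.96/√9) = 2.601
df = n − 1 = 8
p-value = P(T ≥ 2.601) ≈ 0.0158
Since p ≈ 0.0158 < α = 0.05, reject H0; the data support H1.

t = 2.601; reject H0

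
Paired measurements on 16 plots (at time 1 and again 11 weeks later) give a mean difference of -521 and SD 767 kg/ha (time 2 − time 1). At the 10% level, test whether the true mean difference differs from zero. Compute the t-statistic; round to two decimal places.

-2.72

H0: μ_d = 0; H1: μ_d ≠ 0 (paired t-test on the differences, two-sided).
t = d̄/(s_d/√n) = -521/(767/√16) = -2.72
df = n − 1 = 15
Two-sided p-value ≈ 0.016
Since p ≈ 0.016 < α = 0.1, reject H0; the evidence is statistically significant.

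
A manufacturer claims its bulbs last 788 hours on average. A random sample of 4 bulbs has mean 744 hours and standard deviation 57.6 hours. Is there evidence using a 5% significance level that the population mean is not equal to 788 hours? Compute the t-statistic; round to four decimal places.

H0: μ = 788; H1: μ ≠ 788 (one-sample t-test, two-sided).
t = (x̄ − μ₀)/(s/√n) = (744 − 788)/(57.6/√4) = -1.5278
df = n − 1 = 3
Two-sided p-value ≈ 0.224
Since p ≈ 0.224 > α = 0.05, fail to reject H0; the data do not provide sufficient evidence against H0.

-1.5278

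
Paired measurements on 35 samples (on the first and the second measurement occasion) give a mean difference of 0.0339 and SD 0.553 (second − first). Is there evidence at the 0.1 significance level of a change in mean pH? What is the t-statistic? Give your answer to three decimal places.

0.363

H0: μ_d = 0; H1: μ_d ≠ 0 (paired t-test on the differences, two-sided).
t = d̄/(s_d/√n) = 0.0339/(0.553/√35) = 0.363
df = n − 1 = 34
Two-sided p-value ≈ 0.719
Since p ≈ 0.719 > α = 0.1, fail to reject H0; the data do not provide sufficient evidence against H0.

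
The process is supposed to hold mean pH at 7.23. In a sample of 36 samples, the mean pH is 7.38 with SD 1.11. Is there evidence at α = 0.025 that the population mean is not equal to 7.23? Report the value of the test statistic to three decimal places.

H0: μ = 7.23; H1: μ ≠ 7.23 (one-sample t-test, two-sided).
t = (x̄ − μ₀)/(s/√n) = (7.38 − 7.23)/(1.11/√36) = 0.811
df = n − 1 = 35
Two-sided p-value ≈ 0.423
Since p ≈ 0.423 > α = 0.025, fail to reject H0; the evidence is not statistically significant.

0.811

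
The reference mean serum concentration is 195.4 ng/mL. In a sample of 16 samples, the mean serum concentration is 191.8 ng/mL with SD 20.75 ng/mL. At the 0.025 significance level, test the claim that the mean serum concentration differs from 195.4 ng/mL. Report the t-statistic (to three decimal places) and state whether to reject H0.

t = -0.694; fail to reject H0

H0: μ = 195.4; H1: μ ≠ 195.4 (one-sample t-test, two-sided).
t = (x̄ − μ₀)/(s/√n) = (191.8 − 195.4)/(20.75/√16) = -0.694
df = n − 1 = 15
Two-sided p-value ≈ 0.498
Since p ≈ 0.498 > α = 0.025, fail to reject H0; the evidence is not statistically significant.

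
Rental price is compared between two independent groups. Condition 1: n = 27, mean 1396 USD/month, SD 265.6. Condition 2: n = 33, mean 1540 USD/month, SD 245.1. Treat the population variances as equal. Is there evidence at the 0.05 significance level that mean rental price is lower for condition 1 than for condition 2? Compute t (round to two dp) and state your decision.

Let group 1 = condition 1, group 2 = condition 2. H0: μ_1 = μ_2; H1: μ_1 < μ_2 (two-sample pooled-variance t-test, left-tailed).
s_p² = [(27−1)·265.6² + (33−1)·245.1²]/(27+33−2) = 64767.2
t = (1396 − 1540)/√[64767.2·(1/27 + 1/33)] = -2.18
df = n₁ + n₂ − 2 = 58
p-value = P(T ≤ -2.18) ≈ 0.017
Since p ≈ 0.017 < α = 0.05, reject H0; the data support H1.

t = -2.18; reject H0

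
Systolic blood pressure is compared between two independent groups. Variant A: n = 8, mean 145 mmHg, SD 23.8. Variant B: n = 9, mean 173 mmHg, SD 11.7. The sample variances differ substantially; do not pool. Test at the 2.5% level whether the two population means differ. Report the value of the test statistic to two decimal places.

-3.02

Let group 1 = variant A, group 2 = variant B. H0: μ_1 = μ_2; H1: μ_1 ≠ μ_2 (Welch's two-sample t-test, two-sided).
t = (x̄_1 − x̄_2)/√(s_1²/n_1 + s_2²/n_2) = (145 − 173)/√(23.8²/8 + 11.7²/9) = -3.02
Welch–Satterthwaite df ≈ 9.93
Two-sided p-value ≈ 0.013
Since p ≈ 0.013 < α = 0.025, reject H0; the data support H1.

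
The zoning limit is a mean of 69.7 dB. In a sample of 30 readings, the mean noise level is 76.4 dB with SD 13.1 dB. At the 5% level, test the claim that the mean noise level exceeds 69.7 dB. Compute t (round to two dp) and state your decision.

t = 2.80; reject H0

H0: μ = 69.7; H1: μ > 69.7 (one-sample t-test, right-tailed).
t = (x̄ − μ₀)/(s/√n) = (76.4 − 69.7)/(13.1/√30) = 2.80
df = n − 1 = 29
p-value = P(T ≥ 2.80) ≈ 0.004
Since p ≈ 0.004 < α = 0.05, reject H0; the evidence is statistically significant.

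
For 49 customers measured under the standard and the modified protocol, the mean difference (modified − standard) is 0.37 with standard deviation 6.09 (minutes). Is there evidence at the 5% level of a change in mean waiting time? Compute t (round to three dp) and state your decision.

t = 0.425; fail to reject H0

H0: μ_d = 0; H1: μ_d ≠ 0 (paired t-test on the differences, two-sided).
t = d̄/(s_d/√n) = 0.37/(6.09/√49) = 0.425
df = n − 1 = 48
Two-sided p-value ≈ 0.673
Since p ≈ 0.673 > α = 0.05, fail to reject H0; the data do not provide sufficient evidence against H0.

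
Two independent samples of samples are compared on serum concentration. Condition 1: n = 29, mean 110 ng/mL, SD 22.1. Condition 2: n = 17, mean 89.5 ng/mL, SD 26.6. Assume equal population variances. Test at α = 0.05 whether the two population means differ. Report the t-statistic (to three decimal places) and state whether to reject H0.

t = 2.816; reject H0

Let group 1 = condition 1, group 2 = condition 2. H0: μ_1 = μ_2; H1: μ_1 ≠ μ_2 (two-sample pooled-variance t-test, two-sided).
s_p² = [(29−1)·22.1² + (17−1)·26.6²]/(29+17−2) = 568.101
t = (110 − 89.5)/√[568.101·(1/29 + 1/17)] = 2.816
df = n₁ + n₂ − 2 = 44
Two-sided p-value ≈ 0.007
Since p ≈ 0.007 < α = 0.05, reject H0; the evidence is statistically significant.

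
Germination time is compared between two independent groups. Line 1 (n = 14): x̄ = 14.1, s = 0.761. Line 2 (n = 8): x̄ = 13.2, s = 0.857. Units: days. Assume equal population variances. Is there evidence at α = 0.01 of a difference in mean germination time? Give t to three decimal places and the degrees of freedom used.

t = 2.551, df = 20

Let group 1 = line 1, group 2 = line 2. H0: μ_1 = μ_2; H1: μ_1 ≠ μ_2 (two-sample pooled-variance t-test, two-sided).
s_p² = [(14−1)·0.761² + (8−1)·0.857²]/(14+8−2) = 0.633486
t = (14.1 − 13.2)/√[0.633486·(1/14 + 1/8)] = 2.551
df = n₁ + n₂ − 2 = 20
Two-sided p-value ≈ 0.0190
Since p ≈ 0.0190 > α = 0.01, fail to reject H0; the evidence is not statistically significant.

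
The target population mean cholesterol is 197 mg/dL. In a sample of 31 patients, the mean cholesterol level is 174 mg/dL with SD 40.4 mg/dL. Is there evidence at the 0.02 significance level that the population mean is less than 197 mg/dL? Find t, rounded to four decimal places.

H0: μ = 197; H1: μ < 197 (one-sample t-test, left-tailed).
t = (x̄ − μ₀)/(s/√n) = (174 − 197)/(40.4/√31) = -3.1698
df = n − 1 = 30
p-value = P(T ≤ -3.1698) ≈ 0.0018
Since p ≈ 0.0018 < α = 0.02, reject H0; the evidence is statistically significant.

-3.1698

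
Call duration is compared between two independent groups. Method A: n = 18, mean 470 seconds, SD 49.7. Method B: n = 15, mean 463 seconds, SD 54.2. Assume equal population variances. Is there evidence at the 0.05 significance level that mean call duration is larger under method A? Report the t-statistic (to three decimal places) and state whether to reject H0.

t = 0.387; fail to reject H0

Let group 1 = method A, group 2 = method B. H0: μ_1 = μ_2; H1: μ_1 > μ_2 (two-sample pooled-variance t-test, right-tailed).
s_p² = [(18−1)·49.7² + (15−1)·54.2²]/(18+15−2) = 2681.24
t = (470 − 463)/√[2681.24·(1/18 + 1/15)] = 0.387
df = n₁ + n₂ − 2 = 31
p-value = P(T ≥ 0.387) ≈ 0.3508
Since p ≈ 0.3508 > α = 0.05, fail to reject H0; the evidence is not statistically significant.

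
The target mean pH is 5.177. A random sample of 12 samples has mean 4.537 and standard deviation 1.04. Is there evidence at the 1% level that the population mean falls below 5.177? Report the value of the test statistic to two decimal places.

H0: μ = 5.177; H1: μ < 5.177 (one-sample t-test, left-tailed).
t = (x̄ − μ₀)/(s/√n) = (4.537 − 5.177)/(1.04/√12) = -2.13
df = n − 1 = 11
p-value = P(T ≤ -2.13) ≈ 0.028
Since p ≈ 0.028 > α = 0.01, fail to reject H0; the evidence is not statistically significant.

-2.13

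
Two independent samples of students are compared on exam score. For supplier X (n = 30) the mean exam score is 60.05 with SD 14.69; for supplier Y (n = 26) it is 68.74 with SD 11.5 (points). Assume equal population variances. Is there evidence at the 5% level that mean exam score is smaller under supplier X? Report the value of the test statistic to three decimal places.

Let group 1 = supplier X, group 2 = supplier Y. H0: μ_1 = μ_2; H1: μ_1 < μ_2 (two-sample pooled-variance t-test, left-tailed).
s_p² = [(30−1)·14.69² + (26−1)·11.5²]/(30+26−2) = 177.117
t = (60.05 − 68.74)/√[177.117·(1/30 + 1/26)] = -2.437
df = n₁ + n₂ − 2 = 54
p-value = P(T ≤ -2.437) ≈ 0.009
Since p ≈ 0.009 < α = 0.05, reject H0; the data support H1.

-2.437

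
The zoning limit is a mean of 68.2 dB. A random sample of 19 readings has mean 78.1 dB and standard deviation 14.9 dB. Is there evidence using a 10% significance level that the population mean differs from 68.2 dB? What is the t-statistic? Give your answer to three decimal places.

H0: μ = 68.2; H1: μ ≠ 68.2 (one-sample t-test, two-sided).
t = (x̄ − μ₀)/(s/√n) = (78.1 − 68.2)/(14.9/√19) = 2.896
df = n − 1 = 18
Two-sided p-value ≈ 0.010
Since p ≈ 0.010 < α = 0.1, reject H0; the evidence is statistically significant.

2.896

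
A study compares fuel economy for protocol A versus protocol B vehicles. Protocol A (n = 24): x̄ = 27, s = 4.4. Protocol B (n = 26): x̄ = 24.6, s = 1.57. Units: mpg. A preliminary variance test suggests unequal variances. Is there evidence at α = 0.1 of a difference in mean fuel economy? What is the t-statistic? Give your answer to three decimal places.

2.528

Let group 1 = protocol A, group 2 = protocol B. H0: μ_1 = μ_2; H1: μ_1 ≠ μ_2 (Welch's two-sample t-test, two-sided).
t = (x̄_1 − x̄_2)/√(s_1²/n_1 + s_2²/n_2) = (27 − 24.6)/√(4.4²/24 + 1.57²/26) = 2.528
Welch–Satterthwaite df ≈ 28.36
Two-sided p-value ≈ 0.0173
Since p ≈ 0.0173 < α = 0.1, reject H0; the data support H1.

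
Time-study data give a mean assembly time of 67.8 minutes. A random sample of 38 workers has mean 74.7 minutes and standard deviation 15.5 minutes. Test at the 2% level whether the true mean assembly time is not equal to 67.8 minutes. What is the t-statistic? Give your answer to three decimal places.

2.744

H0: μ = 67.8; H1: μ ≠ 67.8 (one-sample t-test, two-sided).
t = (x̄ − μ₀)/(s/√n) = (74.7 − 67.8)/(15.5/√38) = 2.744
df = n − 1 = 37
Two-sided p-value ≈ 0.0093
Since p ≈ 0.0093 < α = 0.02, reject H0; the evidence is statistically significant.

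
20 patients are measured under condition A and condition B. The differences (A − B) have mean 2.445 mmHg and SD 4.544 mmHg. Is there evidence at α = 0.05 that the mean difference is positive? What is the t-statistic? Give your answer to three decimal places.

2.406

H0: μ_d = 0; H1: μ_d > 0 (paired t-test on the differences, right-tailed).
t = d̄/(s_d/√n) = 2.445/(4.544/√20) = 2.406
df = n − 1 = 19
p-value = P(T ≥ 2.406) ≈ 0.0132
Since p ≈ 0.0132 < α = 0.05, reject H0; the evidence is statistically significant.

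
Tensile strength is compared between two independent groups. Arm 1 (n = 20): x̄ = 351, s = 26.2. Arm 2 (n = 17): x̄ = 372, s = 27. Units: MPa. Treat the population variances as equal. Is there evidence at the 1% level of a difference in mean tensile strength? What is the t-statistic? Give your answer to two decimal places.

Let group 1 = arm 1, group 2 = arm 2. H0: μ_1 = μ_2; H1: μ_1 ≠ μ_2 (two-sample pooled-variance t-test, two-sided).
s_p² = [(20−1)·26.2² + (17−1)·27²]/(20+17−2) = 705.896
t = (351 − 372)/√[705.896·(1/20 + 1/17)] = -2.40
df = n₁ + n₂ − 2 = 35
Two-sided p-value ≈ 0.0221
Since p ≈ 0.0221 > α = 0.01, fail to reject H0; the evidence is not statistically significant.

-2.40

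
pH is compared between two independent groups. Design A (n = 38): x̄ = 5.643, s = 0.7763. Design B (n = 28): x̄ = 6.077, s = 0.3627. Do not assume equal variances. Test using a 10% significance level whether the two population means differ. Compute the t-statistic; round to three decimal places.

Let group 1 = design A, group 2 = design B. H0: μ_1 = μ_2; H1: μ_1 ≠ μ_2 (Welch's two-sample t-test, two-sided).
t = (x̄_1 − x̄_2)/√(s_1²/n_1 + s_2²/n_2) = (5.643 − 6.077)/√(0.7763²/38 + 0.3627²/28) = -3.027
Welch–Satterthwaite df ≈ 55.50
Two-sided p-value ≈ 0.0037
Since p ≈ 0.0037 < α = 0.1, reject H0; the data support H1.

-3.027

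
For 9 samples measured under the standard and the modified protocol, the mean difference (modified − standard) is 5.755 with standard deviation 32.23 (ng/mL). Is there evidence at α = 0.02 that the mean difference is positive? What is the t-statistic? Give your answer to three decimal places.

0.536

H0: μ_d = 0; H1: μ_d > 0 (paired t-test on the differences, right-tailed).
t = d̄/(s_d/√n) = 5.755/(32.23/√9) = 0.536
df = n − 1 = 8
p-value = P(T ≥ 0.536) ≈ 0.3034
Since p ≈ 0.3034 > α = 0.02, fail to reject H0; the evidence is not statistically significant.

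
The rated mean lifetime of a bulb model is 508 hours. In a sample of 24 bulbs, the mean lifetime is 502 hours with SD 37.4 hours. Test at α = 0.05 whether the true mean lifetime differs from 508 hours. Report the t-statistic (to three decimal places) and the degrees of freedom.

t = -0.786, df = 23

H0: μ = 508; H1: μ ≠ 508 (one-sample t-test, two-sided).
t = (x̄ − μ₀)/(s/√n) = (502 − 508)/(37.4/√24) = -0.786
df = n − 1 = 23
Two-sided p-value ≈ 0.4399
Since p ≈ 0.4399 > α = 0.05, fail to reject H0; the data do not provide sufficient evidence against H0.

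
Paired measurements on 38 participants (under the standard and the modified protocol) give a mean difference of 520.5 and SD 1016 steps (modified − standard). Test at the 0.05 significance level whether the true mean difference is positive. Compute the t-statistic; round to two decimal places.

H0: μ_d = 0; H1: μ_d > 0 (paired t-test on the differences, right-tailed).
t = d̄/(s_d/√n) = 520.5/(1016/√38) = 3.16
df = n − 1 = 37
p-value = P(T ≥ 3.16) ≈ 0.002
Since p ≈ 0.002 < α = 0.05, reject H0; the evidence is statistically significant.

3.16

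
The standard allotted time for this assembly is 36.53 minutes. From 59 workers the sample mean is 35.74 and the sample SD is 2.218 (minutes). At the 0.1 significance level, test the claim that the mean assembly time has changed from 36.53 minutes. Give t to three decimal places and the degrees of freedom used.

t = -2.736, df = 58

H0: μ = 36.53; H1: μ ≠ 36.53 (one-sample t-test, two-sided).
t = (x̄ − μ₀)/(s/√n) = (35.74 − 36.53)/(2.218/√59) = -2.736
df = n − 1 = 58
Two-sided p-value ≈ 0.008
Since p ≈ 0.008 < α = 0.1, reject H0; the evidence is statistically significant.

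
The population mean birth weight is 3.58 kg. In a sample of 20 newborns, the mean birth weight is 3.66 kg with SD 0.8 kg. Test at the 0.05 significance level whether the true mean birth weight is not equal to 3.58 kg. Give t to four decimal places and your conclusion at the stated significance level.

t = 0.4472; fail to reject H0

H0: μ = 3.58; H1: μ ≠ 3.58 (one-sample t-test, two-sided).
t = (x̄ − μ₀)/(s/√n) = (3.66 − 3.58)/(0.8/√20) = 0.4472
df = n − 1 = 19
Two-sided p-value ≈ 0.660
Since p ≈ 0.660 > α = 0.05, fail to reject H0; the evidence is not statistically significant.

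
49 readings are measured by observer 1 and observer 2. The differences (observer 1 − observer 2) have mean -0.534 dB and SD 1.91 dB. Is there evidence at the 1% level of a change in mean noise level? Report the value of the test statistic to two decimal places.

-1.96

H0: μ_d = 0; H1: μ_d ≠ 0 (paired t-test on the differences, two-sided).
t = d̄/(s_d/√n) = -0.534/(1.91/√49) = -1.96
df = n − 1 = 48
Two-sided p-value ≈ 0.0562
Since p ≈ 0.0562 > α = 0.01, fail to reject H0; the data do not provide sufficient evidence against H0.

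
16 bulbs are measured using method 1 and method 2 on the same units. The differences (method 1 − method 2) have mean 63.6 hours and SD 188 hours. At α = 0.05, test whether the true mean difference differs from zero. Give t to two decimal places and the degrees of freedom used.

H0: μ_d = 0; H1: μ_d ≠ 0 (paired t-test on the differences, two-sided).
t = d̄/(s_d/√n) = 63.6/(188/√16) = 1.35
df = n − 1 = 15
Two-sided p-value ≈ 0.196
Since p ≈ 0.196 > α = 0.05, fail to reject H0; the evidence is not statistically significant.

t = 1.35, df = 15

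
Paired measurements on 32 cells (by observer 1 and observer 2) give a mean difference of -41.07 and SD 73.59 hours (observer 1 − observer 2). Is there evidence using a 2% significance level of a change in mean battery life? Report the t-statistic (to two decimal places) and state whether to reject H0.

t = -3.16; reject H0

H0: μ_d = 0; H1: μ_d ≠ 0 (paired t-test on the differences, two-sided).
t = d̄/(s_d/√n) = -41.07/(73.59/√32) = -3.16
df = n − 1 = 31
Two-sided p-value ≈ 0.004
Since p ≈ 0.004 < α = 0.02, reject H0; the evidence is statistically significant.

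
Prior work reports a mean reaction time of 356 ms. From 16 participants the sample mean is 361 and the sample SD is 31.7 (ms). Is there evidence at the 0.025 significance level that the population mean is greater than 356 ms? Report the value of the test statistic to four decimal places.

0.6309

H0: μ = 356; H1: μ > 356 (one-sample t-test, right-tailed).
t = (x̄ − μ₀)/(s/√n) = (361 − 356)/(31.7/√16) = 0.6309
df = n − 1 = 15
p-value = P(T ≥ 0.6309) ≈ 0.269
Since p ≈ 0.269 > α = 0.025, fail to reject H0; the evidence is not statistically significant.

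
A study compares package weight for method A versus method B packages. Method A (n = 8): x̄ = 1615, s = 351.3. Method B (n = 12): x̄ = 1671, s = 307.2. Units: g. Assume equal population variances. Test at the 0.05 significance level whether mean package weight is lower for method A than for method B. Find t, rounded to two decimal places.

Let group 1 = method A, group 2 = method B. H0: μ_1 = μ_2; H1: μ_1 < μ_2 (two-sample pooled-variance t-test, left-tailed).
s_p² = [(8−1)·351.3² + (12−1)·307.2²]/(8+12−2) = 105665
t = (1615 − 1671)/√[105665·(1/8 + 1/12)] = -0.38
df = n₁ + n₂ − 2 = 18
p-value = P(T ≤ -0.38) ≈ 0.3551
Since p ≈ 0.3551 > α = 0.05, fail to reject H0; the data do not provide sufficient evidence against H0.

-0.38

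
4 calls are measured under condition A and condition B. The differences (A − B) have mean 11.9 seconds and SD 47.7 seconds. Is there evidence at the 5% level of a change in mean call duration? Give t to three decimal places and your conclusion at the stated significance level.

H0: μ_d = 0; H1: μ_d ≠ 0 (paired t-test on the differences, two-sided).
t = d̄/(s_d/√n) = 11.9/(47.7/√4) = 0.499
df = n − 1 = 3
Two-sided p-value ≈ 0.6521
Since p ≈ 0.6521 > α = 0.05, fail to reject H0; the data do not provide sufficient evidence against H0.

t = 0.499; fail to reject H0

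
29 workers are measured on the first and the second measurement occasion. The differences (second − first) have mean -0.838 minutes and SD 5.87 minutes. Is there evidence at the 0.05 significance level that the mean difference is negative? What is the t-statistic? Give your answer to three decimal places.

-0.769

H0: μ_d = 0; H1: μ_d < 0 (paired t-test on the differences, left-tailed).
t = d̄/(s_d/√n) = -0.838/(5.87/√29) = -0.769
df = n − 1 = 28
p-value = P(T ≤ -0.769) ≈ 0.2242
Since p ≈ 0.2242 > α = 0.05, fail to reject H0; the data do not provide sufficient evidence against H0.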